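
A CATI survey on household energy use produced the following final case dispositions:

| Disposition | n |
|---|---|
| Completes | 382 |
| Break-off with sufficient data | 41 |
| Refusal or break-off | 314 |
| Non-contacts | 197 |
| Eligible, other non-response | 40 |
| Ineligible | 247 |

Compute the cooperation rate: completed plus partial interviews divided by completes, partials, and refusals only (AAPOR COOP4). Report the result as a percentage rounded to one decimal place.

Num = 382 + 41 = 423
Denom = 382 + 41 + 314 = 737
COOP4 = 423 / 737 = 0.5739

57.4%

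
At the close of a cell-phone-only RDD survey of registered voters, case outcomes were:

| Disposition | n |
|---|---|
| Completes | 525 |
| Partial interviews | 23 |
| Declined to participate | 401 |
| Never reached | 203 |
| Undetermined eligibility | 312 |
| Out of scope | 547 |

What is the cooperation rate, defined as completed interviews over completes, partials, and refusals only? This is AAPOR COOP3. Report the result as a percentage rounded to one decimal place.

55.3%

Numerator = 525
Denom = 525 + 23 + 401 = 949
COOP3 = 525 / 949 = 0.5532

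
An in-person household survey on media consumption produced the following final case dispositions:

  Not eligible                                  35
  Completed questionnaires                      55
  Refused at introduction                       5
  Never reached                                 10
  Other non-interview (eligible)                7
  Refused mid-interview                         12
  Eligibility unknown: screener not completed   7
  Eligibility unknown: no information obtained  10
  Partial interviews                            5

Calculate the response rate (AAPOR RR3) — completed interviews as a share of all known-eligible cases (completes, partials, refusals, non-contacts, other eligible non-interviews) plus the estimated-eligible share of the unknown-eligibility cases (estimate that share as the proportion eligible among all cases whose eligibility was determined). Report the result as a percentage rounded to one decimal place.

Refusals = 5 + 12 = 17
Eligibility not determined = 7 + 10 = 17
Top → 55
Determined eligible → 55 + 5 + 17 + 10 + 7 = 94
e = 94 / (94 + 35) = 94 / 129 = 0.7287
Estimated eligible among unknowns → 0.7287 × 17 = 12.39
Base → 94 + 12.39 = 106.39
RR3 = 55 / 106.39 = 0.5170

51.7%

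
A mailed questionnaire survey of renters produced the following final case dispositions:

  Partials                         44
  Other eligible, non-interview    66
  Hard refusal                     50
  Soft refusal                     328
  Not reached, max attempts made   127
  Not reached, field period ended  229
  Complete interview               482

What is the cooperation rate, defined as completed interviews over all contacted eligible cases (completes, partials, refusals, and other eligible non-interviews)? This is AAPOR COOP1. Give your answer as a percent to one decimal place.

49.7%

Declined to participate = 50 + 328 = 378
No answer / not reached = 229 + 127 = 356
Numerator → 482
Base → 482 + 44 + 378 + 66 = 970
COOP1 = 482 / 970 = 0.4969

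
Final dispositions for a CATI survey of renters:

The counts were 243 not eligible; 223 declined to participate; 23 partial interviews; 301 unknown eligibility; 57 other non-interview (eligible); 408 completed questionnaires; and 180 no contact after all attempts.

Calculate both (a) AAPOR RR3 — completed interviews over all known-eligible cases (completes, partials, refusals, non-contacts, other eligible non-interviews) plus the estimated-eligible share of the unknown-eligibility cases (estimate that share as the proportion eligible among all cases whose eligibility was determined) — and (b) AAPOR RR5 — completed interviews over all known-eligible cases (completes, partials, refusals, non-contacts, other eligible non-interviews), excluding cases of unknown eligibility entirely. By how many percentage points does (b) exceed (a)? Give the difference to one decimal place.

Numerator: 408
Known eligible: 408 + 23 + 223 + 180 + 57 = 891
e = 891 / (891 + 243) = 891 / 1134 = 0.7857
Eligible share of unknowns: 0.7857 × 301 = 236.50
Base: 891 + 236.50 = 1127.50
RR3 = 408 / 1127.50 = 0.3619
Base: 408 + 23 + 223 + 180 + 57 = 891
RR5 = 408 / 891 = 0.4579
Difference = 45.79 − 36.19 = 9.60 percentage points

9.6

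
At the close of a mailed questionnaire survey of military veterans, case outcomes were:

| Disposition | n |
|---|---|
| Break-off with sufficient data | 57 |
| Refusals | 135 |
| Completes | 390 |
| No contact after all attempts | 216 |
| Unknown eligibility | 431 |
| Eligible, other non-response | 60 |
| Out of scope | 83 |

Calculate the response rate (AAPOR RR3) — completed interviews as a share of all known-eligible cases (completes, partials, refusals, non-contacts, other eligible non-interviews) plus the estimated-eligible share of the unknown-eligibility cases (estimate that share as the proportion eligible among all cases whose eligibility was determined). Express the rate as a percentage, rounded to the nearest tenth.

Numerator = 390
Eligible (known) = 390 + 57 + 135 + 216 + 60 = 858
e = 858 / (858 + 83) = 858 / 941 = 0.9118
Eligible share of unknowns = 0.9118 × 431 = 392.99
Denom = 858 + 392.99 = 1250.99
RR3 = 390 / 1250.99 = 0.3118

31.2%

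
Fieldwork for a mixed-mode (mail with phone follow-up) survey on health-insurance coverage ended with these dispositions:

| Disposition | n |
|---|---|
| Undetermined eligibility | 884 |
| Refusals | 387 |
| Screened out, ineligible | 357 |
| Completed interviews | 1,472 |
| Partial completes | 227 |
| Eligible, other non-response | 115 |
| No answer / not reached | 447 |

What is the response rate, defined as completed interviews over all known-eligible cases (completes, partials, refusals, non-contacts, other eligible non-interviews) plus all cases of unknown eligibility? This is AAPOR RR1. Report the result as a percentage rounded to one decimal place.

Num = 1472
Denom = 1472 + 227 + 387 + 447 + 115 + 884 = 3532
RR1 = 1472 / 3532 = 0.4168

41.7%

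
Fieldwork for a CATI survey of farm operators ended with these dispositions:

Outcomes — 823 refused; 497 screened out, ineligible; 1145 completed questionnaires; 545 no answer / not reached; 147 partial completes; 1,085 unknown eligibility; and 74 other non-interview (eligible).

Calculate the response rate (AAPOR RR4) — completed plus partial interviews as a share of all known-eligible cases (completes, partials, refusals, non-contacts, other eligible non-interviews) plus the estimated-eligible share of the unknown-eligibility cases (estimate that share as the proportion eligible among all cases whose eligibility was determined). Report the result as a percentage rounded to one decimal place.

Num → 1145 + 147 = 1292
Known eligible → 1145 + 147 + 823 + 545 + 74 = 2734
e = 2734 / (2734 + 497) = 2734 / 3231 = 0.8462
e × U → 0.8462 × 1085 = 918.13
Base → 2734 + 918.13 = 3652.13
RR4 = 1292 / 3652.13 = 0.3538

35.4%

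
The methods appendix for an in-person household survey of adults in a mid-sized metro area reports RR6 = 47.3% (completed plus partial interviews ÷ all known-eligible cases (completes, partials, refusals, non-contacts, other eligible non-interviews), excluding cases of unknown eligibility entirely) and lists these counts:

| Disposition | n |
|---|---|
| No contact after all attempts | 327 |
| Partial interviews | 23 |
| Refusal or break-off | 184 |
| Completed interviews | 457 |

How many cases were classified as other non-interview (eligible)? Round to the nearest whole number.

Top = 457 + 23 = 480
RR6 = 480 / D = 0.473
D = 480 / 0.473 = 1014.8
Remaining denominator categories sum to 991
other non-interview (eligible) = 1014.8 − 991 ≈ 24

24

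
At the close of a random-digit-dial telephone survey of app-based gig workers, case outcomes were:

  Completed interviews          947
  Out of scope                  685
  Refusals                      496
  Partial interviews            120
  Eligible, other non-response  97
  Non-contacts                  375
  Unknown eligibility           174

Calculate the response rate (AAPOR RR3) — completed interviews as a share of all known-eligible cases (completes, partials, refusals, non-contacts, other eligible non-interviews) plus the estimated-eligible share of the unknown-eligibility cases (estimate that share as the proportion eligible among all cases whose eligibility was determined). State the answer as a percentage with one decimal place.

43.7%

Numerator: 947
Eligible (known): 947 + 120 + 496 + 375 + 97 = 2035
e = 2035 / (2035 + 685) = 2035 / 2720 = 0.7482
Estimated eligible among unknowns: 0.7482 × 174 = 130.19
Denom: 2035 + 130.19 = 2165.19
RR3 = 947 / 2165.19 = 0.4374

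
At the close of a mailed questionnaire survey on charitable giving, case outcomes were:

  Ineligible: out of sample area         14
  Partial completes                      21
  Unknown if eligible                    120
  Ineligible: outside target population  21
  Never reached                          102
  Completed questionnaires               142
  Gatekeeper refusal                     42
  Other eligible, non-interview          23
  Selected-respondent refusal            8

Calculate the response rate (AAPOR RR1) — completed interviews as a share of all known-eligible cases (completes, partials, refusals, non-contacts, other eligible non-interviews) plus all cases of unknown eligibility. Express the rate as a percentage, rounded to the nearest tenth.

31.0%

Refusals = 42 + 8 = 50
Not eligible = 21 + 14 = 35
Numerator = 142
Denominator = 142 + 21 + 50 + 102 + 23 + 120 = 458
RR1 = 142 / 458 = 0.3100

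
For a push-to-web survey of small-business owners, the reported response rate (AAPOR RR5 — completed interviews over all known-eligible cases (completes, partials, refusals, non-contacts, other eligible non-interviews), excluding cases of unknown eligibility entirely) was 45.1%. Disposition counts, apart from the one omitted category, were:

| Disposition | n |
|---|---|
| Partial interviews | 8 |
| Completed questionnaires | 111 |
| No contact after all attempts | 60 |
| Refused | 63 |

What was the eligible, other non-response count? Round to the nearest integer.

4

RR5 = 111 / D = 0.451
D = 111 / 0.451 = 246.1
Remaining denominator categories sum to 242
eligible, other non-response = 246.1 − 242 ≈ 4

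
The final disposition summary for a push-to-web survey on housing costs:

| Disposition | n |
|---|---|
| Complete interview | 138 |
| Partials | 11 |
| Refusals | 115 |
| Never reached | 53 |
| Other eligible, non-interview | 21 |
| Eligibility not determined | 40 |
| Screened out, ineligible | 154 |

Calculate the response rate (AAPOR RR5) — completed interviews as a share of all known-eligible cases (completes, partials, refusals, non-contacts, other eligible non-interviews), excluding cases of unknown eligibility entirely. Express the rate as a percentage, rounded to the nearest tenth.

40.8%

Num: 138
Base: 138 + 11 + 115 + 53 + 21 = 338
RR5 = 138 / 338 = 0.4083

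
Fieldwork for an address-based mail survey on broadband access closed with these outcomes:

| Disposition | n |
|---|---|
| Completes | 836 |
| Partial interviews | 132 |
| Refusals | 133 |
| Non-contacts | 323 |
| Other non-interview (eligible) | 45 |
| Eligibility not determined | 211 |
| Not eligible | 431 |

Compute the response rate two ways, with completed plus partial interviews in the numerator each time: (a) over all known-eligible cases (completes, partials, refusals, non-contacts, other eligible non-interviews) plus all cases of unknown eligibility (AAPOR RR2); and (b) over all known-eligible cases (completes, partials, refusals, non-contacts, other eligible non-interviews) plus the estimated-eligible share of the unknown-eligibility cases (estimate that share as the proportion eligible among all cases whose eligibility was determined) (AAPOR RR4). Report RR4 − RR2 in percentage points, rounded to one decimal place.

1.7

Num = 836 + 132 = 968
Denominator = 836 + 132 + 133 + 323 + 45 + 211 = 1680
RR2 = 968 / 1680 = 0.5762
Eligible (known) = 836 + 132 + 133 + 323 + 45 = 1469
e = 1469 / (1469 + 431) = 1469 / 1900 = 0.7732
Estimated eligible among unknowns = 0.7732 × 211 = 163.15
Denominator = 1469 + 163.15 = 1632.15
RR4 = 968 / 1632.15 = 0.5931
Difference = 59.31 − 57.62 = 1.69 percentage points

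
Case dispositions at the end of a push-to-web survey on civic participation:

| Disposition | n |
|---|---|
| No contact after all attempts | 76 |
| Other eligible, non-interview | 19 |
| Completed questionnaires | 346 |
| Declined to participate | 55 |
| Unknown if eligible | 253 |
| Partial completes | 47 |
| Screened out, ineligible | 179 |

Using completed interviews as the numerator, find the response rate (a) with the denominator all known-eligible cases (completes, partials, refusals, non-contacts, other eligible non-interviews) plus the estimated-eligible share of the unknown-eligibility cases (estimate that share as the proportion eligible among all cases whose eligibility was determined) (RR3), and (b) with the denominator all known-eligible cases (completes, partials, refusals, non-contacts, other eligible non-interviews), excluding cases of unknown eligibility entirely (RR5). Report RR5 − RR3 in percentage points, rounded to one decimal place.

16.5

Num → 346
Determined eligible → 346 + 47 + 55 + 76 + 19 = 543
e = 543 / (543 + 179) = 543 / 722 = 0.7521
e × U → 0.7521 × 253 = 190.28
Denom → 543 + 190.28 = 733.28
RR3 = 346 / 733.28 = 0.4719
Denom → 346 + 47 + 55 + 76 + 19 = 543
RR5 = 346 / 543 = 0.6372
Difference = 63.72 − 47.19 = 16.53 percentage points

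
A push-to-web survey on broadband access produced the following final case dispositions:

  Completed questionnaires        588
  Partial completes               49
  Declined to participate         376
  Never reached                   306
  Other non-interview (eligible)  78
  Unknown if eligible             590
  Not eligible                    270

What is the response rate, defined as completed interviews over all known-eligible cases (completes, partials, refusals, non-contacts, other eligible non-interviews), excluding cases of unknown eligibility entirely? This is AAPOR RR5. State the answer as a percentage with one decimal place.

42.1%

Top: 588
Denom: 588 + 49 + 376 + 306 + 78 = 1397
RR5 = 588 / 1397 = 0.4209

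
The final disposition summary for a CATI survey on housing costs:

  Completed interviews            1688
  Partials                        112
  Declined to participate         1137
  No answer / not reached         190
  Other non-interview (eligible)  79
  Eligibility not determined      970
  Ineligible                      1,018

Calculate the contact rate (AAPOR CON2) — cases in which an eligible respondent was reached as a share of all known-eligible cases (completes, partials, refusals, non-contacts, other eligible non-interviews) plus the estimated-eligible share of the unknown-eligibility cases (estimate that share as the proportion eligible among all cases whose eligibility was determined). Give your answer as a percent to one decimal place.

Num: 1688 + 112 + 1137 + 79 = 3016
Known eligible: 1688 + 112 + 1137 + 190 + 79 = 3206
e = 3206 / (3206 + 1018) = 3206 / 4224 = 0.7590
e × U: 0.7590 × 970 = 736.23
Base: 3206 + 736.23 = 3942.23
CON2 = 3016 / 3942.23 = 0.7650

76.5%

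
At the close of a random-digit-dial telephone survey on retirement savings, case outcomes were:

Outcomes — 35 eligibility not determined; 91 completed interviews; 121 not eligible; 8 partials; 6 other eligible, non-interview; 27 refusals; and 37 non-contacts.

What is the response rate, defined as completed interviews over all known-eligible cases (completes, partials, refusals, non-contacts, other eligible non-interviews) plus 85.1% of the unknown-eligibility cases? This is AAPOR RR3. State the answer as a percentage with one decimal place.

45.8%

Numerator: 91
Eligible (known): 91 + 8 + 27 + 37 + 6 = 169
e × U: 0.8510 × 35 = 29.79
Denom: 169 + 29.79 = 198.79
RR3 = 91 / 198.79 = 0.4578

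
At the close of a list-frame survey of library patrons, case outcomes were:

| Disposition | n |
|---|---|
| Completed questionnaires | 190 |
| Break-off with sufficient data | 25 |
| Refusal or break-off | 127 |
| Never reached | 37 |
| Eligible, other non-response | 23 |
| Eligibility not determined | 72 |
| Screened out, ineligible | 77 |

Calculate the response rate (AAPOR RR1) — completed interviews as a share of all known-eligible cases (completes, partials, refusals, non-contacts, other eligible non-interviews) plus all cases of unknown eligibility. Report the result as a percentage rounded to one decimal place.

40.1%

Numerator = 190
Denominator = 190 + 25 + 127 + 37 + 23 + 72 = 474
RR1 = 190 / 474 = 0.4008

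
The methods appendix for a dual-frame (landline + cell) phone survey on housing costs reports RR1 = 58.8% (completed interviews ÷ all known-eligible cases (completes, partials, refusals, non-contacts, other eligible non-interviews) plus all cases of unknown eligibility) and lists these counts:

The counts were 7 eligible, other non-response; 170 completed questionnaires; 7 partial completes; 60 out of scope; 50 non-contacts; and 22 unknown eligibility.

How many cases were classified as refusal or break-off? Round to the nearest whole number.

33

RR1 = 170 / D = 0.588
D = 170 / 0.588 = 289.1
Other denominator terms total 256
refusal or break-off = 289.1 − 256 ≈ 33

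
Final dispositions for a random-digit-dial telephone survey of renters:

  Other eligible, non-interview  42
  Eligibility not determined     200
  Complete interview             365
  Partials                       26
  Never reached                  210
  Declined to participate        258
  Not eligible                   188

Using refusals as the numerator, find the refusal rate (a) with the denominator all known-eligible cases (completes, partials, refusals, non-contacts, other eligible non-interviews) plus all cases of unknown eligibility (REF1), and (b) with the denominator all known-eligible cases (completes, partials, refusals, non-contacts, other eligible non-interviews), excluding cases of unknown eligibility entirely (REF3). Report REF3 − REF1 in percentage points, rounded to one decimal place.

Top = 258
Denominator = 365 + 26 + 258 + 210 + 42 + 200 = 1101
REF1 = 258 / 1101 = 0.2343
Denominator = 365 + 26 + 258 + 210 + 42 = 901
REF3 = 258 / 901 = 0.2863
Difference = 28.63 − 23.43 = 5.20 percentage points

5.2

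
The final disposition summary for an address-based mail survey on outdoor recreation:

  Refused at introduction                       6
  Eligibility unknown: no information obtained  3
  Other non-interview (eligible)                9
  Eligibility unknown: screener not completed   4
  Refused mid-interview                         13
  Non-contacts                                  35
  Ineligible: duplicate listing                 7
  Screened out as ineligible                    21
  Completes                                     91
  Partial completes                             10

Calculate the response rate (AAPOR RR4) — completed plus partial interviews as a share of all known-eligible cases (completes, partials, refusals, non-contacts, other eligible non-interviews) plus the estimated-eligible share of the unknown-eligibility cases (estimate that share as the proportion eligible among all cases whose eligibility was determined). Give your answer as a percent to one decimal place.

59.4%

Declined to participate = 6 + 13 = 19
Undetermined eligibility = 4 + 3 = 7
Out of scope = 21 + 7 = 28
Num = 91 + 10 = 101
Known eligible = 91 + 10 + 19 + 35 + 9 = 164
e = 164 / (164 + 28) = 164 / 192 = 0.8542
Eligible share of unknowns = 0.8542 × 7 = 5.98
Base = 164 + 5.98 = 169.98
RR4 = 101 / 169.98 = 0.5942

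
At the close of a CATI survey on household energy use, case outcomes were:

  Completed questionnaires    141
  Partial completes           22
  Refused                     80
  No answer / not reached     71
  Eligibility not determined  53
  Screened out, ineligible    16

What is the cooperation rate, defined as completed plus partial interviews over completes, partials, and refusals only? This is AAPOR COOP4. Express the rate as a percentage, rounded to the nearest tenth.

67.1%

Num: 141 + 22 = 163
Denominator: 141 + 22 + 80 = 243
COOP4 = 163 / 243 = 0.6708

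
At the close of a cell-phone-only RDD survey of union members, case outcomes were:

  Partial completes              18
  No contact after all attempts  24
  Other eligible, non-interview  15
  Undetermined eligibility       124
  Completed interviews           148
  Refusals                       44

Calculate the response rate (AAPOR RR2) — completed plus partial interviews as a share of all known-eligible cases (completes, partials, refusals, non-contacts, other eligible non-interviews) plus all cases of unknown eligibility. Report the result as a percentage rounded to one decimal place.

44.5%

Top: 148 + 18 = 166
Denominator: 148 + 18 + 44 + 24 + 15 + 124 = 373
RR2 = 166 / 373 = 0.4450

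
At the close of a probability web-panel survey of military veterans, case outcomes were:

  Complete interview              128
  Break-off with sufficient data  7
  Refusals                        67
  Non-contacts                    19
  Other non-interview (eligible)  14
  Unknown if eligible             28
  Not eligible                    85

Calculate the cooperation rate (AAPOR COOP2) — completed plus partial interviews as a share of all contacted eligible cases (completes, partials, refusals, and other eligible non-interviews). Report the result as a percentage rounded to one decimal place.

Numerator: 128 + 7 = 135
Base: 128 + 7 + 67 + 14 = 216
COOP2 = 135 / 216 = 0.6250

62.5%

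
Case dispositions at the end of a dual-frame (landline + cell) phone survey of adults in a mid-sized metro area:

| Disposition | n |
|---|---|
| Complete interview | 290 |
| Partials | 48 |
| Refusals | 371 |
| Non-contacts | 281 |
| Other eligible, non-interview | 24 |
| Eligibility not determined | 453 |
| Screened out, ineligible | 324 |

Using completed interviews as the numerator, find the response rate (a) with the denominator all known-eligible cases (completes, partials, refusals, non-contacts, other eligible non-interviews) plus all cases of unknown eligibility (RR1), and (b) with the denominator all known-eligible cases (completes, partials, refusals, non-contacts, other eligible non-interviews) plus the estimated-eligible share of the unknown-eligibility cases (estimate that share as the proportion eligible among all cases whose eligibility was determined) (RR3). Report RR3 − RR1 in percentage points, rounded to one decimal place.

Numerator = 290
Denominator = 290 + 48 + 371 + 281 + 24 + 453 = 1467
RR1 = 290 / 1467 = 0.1977
Determined eligible = 290 + 48 + 371 + 281 + 24 = 1014
e = 1014 / (1014 + 324) = 1014 / 1338 = 0.7578
Estimated eligible among unknowns = 0.7578 × 453 = 343.28
Denominator = 1014 + 343.28 = 1357.28
RR3 = 290 / 1357.28 = 0.2137
Difference = 21.37 − 19.77 = 1.60 percentage points

1.6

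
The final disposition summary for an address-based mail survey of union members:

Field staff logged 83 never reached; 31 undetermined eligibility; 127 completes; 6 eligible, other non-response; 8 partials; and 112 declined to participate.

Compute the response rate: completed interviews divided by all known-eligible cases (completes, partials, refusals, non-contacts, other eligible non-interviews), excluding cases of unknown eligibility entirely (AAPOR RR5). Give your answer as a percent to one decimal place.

37.8%

Top = 127
Base = 127 + 8 + 112 + 83 + 6 = 336
RR5 = 127 / 336 = 0.3780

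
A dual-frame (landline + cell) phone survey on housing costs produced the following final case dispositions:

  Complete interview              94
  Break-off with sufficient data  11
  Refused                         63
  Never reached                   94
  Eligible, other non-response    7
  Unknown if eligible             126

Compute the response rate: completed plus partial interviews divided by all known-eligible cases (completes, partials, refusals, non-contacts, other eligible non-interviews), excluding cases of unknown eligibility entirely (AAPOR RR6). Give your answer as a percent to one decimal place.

39.0%

Numerator → 94 + 11 = 105
Base → 94 + 11 + 63 + 94 + 7 = 269
RR6 = 105 / 269 = 0.3903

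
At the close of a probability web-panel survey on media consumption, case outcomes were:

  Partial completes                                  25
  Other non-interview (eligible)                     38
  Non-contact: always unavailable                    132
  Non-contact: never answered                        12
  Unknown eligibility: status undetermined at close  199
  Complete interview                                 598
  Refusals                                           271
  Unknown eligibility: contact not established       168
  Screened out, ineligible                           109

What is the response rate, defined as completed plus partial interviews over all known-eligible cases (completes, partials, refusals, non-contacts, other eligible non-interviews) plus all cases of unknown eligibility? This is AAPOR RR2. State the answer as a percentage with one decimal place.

43.2%

Non-contacts = 12 + 132 = 144
Eligibility not determined = 168 + 199 = 367
Num → 598 + 25 = 623
Denom → 598 + 25 + 271 + 144 + 38 + 367 = 1443
RR2 = 623 / 1443 = 0.4317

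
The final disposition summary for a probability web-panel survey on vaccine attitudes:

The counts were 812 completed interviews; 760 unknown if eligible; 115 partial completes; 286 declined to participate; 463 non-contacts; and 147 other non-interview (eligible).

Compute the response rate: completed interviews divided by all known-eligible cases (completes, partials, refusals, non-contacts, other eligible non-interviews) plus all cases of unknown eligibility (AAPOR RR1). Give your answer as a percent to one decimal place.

Num = 812
Denom = 812 + 115 + 286 + 463 + 147 + 760 = 2583
RR1 = 812 / 2583 = 0.3144

31.4%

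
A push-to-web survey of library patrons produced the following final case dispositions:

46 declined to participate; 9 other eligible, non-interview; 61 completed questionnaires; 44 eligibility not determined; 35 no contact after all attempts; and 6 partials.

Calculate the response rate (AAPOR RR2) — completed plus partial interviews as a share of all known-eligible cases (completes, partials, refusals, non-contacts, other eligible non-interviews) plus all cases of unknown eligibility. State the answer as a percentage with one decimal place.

Numerator → 61 + 6 = 67
Base → 61 + 6 + 46 + 35 + 9 + 44 = 201
RR2 = 67 / 201 = 0.3333

33.3%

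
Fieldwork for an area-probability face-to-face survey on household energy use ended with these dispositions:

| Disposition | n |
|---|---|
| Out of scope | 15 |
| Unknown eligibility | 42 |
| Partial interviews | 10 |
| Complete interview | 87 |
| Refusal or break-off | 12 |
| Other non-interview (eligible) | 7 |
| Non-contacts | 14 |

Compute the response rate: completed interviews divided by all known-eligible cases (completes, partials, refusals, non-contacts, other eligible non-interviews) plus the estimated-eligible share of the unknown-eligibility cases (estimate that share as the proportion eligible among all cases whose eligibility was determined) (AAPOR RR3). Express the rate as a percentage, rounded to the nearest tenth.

51.9%

Num → 87
Eligible (known) → 87 + 10 + 12 + 14 + 7 = 130
e = 130 / (130 + 15) = 130 / 145 = 0.8966
e × U → 0.8966 × 42 = 37.66
Denom → 130 + 37.66 = 167.66
RR3 = 87 / 167.66 = 0.5189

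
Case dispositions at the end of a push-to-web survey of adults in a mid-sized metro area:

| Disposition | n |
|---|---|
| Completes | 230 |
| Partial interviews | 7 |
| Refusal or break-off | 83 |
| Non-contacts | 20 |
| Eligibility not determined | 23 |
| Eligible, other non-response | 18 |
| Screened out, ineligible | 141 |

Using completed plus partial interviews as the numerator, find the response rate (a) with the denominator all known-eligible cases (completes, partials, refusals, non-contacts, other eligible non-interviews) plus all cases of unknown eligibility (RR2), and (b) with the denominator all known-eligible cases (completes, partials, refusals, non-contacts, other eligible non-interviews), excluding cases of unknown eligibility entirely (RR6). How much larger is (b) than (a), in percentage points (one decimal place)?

4.0

Num = 230 + 7 = 237
Denominator = 230 + 7 + 83 + 20 + 18 + 23 = 381
RR2 = 237 / 381 = 0.6220
Denominator = 230 + 7 + 83 + 20 + 18 = 358
RR6 = 237 / 358 = 0.6620
Difference = 66.20 − 62.20 = 4.00 percentage points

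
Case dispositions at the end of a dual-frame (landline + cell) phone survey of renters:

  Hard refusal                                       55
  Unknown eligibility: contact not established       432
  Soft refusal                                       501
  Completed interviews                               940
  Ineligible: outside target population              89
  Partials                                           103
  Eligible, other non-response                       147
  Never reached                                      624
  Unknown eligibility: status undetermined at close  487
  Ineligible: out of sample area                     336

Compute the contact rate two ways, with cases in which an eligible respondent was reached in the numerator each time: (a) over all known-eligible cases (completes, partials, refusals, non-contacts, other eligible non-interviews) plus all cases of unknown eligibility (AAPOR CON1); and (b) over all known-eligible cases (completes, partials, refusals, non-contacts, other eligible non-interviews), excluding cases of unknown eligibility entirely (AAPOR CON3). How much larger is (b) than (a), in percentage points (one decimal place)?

Declined to participate = 55 + 501 = 556
Eligibility not determined = 432 + 487 = 919
Not eligible = 89 + 336 = 425
Num = 940 + 103 + 556 + 147 = 1746
Denominator = 940 + 103 + 556 + 624 + 147 + 919 = 3289
CON1 = 1746 / 3289 = 0.5309
Denominator = 940 + 103 + 556 + 624 + 147 = 2370
CON3 = 1746 / 2370 = 0.7367
Difference = 73.67 − 53.09 = 20.58 percentage points

20.6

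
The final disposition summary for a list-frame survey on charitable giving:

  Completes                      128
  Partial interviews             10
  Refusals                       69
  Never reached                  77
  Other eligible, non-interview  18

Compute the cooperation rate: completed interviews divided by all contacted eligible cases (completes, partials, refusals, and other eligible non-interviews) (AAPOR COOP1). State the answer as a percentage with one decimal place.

Top = 128
Denom = 128 + 10 + 69 + 18 = 225
COOP1 = 128 / 225 = 0.5689

56.9%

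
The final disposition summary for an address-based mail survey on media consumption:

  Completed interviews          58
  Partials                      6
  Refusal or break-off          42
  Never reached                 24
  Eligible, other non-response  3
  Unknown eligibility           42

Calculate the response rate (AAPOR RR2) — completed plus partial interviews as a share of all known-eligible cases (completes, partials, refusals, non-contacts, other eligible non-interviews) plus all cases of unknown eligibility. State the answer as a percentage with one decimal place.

36.6%

Numerator = 58 + 6 = 64
Denominator = 58 + 6 + 42 + 24 + 3 + 42 = 175
RR2 = 64 / 175 = 0.3657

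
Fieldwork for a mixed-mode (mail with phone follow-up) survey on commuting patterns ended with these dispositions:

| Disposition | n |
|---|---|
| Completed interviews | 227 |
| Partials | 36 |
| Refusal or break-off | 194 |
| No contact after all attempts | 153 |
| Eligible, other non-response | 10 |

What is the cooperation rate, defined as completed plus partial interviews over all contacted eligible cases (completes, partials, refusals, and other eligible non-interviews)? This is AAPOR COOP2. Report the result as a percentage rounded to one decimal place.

56.3%

Num: 227 + 36 = 263
Denominator: 227 + 36 + 194 + 10 = 467
COOP2 = 263 / 467 = 0.5632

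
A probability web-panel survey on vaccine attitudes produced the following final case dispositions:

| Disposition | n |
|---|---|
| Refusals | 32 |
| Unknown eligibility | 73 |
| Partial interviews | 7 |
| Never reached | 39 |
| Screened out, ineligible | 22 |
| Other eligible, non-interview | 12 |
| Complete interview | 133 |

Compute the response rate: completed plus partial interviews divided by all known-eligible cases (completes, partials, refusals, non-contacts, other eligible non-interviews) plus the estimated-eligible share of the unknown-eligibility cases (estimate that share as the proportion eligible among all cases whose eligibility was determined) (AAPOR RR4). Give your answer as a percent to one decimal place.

48.4%

Numerator → 133 + 7 = 140
Eligible (known) → 133 + 7 + 32 + 39 + 12 = 223
e = 223 / (223 + 22) = 223 / 245 = 0.9102
Eligible share of unknowns → 0.9102 × 73 = 66.44
Base → 223 + 66.44 = 289.44
RR4 = 140 / 289.44 = 0.4837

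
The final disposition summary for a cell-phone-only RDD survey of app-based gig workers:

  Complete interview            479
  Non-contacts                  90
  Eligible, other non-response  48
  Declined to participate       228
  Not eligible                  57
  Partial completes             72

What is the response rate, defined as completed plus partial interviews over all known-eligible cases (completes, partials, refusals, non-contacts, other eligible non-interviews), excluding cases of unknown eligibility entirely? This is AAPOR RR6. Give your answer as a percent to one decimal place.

60.1%

Num → 479 + 72 = 551
Denominator → 479 + 72 + 228 + 90 + 48 = 917
RR6 = 551 / 917 = 0.6009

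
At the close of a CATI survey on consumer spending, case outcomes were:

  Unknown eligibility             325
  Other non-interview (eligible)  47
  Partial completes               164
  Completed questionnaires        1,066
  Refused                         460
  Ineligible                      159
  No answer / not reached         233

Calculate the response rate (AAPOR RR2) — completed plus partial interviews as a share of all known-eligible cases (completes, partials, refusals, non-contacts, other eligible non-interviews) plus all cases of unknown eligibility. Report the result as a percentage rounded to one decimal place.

53.6%

Numerator = 1066 + 164 = 1230
Base = 1066 + 164 + 460 + 233 + 47 + 325 = 2295
RR2 = 1230 / 2295 = 0.5359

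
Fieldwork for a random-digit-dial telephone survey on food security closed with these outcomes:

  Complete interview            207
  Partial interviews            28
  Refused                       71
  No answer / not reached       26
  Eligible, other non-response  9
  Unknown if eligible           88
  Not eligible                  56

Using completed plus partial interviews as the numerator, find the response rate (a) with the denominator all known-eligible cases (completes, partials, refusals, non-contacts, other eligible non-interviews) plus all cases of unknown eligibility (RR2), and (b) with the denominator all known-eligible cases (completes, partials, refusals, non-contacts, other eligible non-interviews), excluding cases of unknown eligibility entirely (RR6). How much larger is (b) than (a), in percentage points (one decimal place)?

14.1

Num = 207 + 28 = 235
Denominator = 207 + 28 + 71 + 26 + 9 + 88 = 429
RR2 = 235 / 429 = 0.5478
Denominator = 207 + 28 + 71 + 26 + 9 = 341
RR6 = 235 / 341 = 0.6891
Difference = 68.91 − 54.78 = 14.13 percentage points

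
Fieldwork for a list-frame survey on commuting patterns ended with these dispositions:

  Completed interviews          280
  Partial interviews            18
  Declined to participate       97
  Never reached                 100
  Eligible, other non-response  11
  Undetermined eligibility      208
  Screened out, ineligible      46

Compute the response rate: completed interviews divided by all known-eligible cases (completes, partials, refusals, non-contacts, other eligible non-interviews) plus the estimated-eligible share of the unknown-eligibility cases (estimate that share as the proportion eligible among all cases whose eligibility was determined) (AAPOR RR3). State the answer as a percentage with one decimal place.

40.2%

Num = 280
Known eligible = 280 + 18 + 97 + 100 + 11 = 506
e = 506 / (506 + 46) = 506 / 552 = 0.9167
Estimated eligible among unknowns = 0.9167 × 208 = 190.67
Denominator = 506 + 190.67 = 696.67
RR3 = 280 / 696.67 = 0.4019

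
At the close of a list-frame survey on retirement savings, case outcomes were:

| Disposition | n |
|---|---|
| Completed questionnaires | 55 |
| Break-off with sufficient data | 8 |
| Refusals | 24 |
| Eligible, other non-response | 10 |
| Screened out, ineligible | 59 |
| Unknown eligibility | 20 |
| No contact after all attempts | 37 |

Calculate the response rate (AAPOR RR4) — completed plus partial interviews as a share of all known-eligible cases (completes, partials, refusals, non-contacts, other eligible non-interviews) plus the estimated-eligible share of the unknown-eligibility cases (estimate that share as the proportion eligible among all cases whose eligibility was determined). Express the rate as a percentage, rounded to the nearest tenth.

42.6%

Numerator = 55 + 8 = 63
Eligible (known) = 55 + 8 + 24 + 37 + 10 = 134
e = 134 / (134 + 59) = 134 / 193 = 0.6943
e × U = 0.6943 × 20 = 13.89
Denom = 134 + 13.89 = 147.89
RR4 = 63 / 147.89 = 0.4260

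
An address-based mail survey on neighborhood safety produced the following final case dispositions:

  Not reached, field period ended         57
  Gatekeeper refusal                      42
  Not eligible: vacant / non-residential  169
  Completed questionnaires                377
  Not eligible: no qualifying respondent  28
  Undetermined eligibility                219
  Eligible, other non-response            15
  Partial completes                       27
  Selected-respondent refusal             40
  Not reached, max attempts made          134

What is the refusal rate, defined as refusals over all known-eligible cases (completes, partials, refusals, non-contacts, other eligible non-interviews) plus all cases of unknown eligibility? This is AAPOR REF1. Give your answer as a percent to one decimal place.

Refusals = 42 + 40 = 82
Non-contacts = 57 + 134 = 191
Not eligible = 28 + 169 = 197
Num = 82
Denom = 377 + 27 + 82 + 191 + 15 + 219 = 911
REF1 = 82 / 911 = 0.0900

9.0%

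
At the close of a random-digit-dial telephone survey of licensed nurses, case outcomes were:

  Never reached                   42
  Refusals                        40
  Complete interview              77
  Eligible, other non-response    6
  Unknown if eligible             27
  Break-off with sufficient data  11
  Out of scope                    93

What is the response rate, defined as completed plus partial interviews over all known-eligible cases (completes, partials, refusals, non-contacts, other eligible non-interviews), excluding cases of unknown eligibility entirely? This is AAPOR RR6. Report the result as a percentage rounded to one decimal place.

Numerator: 77 + 11 = 88
Base: 77 + 11 + 40 + 42 + 6 = 176
RR6 = 88 / 176 = 0.5000

50.0%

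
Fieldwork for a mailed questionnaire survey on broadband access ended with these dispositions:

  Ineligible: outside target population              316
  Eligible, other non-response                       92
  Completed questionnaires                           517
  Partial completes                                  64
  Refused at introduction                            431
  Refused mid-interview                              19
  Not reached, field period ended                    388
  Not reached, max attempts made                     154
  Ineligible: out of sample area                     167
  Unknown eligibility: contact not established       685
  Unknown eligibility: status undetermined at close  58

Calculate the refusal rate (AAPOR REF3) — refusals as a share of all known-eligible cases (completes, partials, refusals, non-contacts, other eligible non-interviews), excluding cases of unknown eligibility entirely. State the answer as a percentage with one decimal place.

Refused = 431 + 19 = 450
No answer / not reached = 388 + 154 = 542
Unknown if eligible = 685 + 58 = 743
Not eligible = 316 + 167 = 483
Top → 450
Denom → 517 + 64 + 450 + 542 + 92 = 1665
REF3 = 450 / 1665 = 0.2703

27.0%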